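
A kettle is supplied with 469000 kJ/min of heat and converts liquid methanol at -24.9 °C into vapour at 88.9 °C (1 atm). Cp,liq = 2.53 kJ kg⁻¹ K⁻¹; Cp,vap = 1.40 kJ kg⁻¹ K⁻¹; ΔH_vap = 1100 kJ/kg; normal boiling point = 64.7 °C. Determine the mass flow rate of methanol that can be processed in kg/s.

Δh = 2.53×(64.7−-24.9) + 1100 + 1.40×(88.9−64.7) = 1360.6 kJ/kg
Q = 469000 kJ/min = 7816.7 kJ/s = 7816.7 kJ/s
ṁ = Q/Δh = 7816.7 / 1360.6 = 5.7451 kg/s

ṁ = 5.75 kg/s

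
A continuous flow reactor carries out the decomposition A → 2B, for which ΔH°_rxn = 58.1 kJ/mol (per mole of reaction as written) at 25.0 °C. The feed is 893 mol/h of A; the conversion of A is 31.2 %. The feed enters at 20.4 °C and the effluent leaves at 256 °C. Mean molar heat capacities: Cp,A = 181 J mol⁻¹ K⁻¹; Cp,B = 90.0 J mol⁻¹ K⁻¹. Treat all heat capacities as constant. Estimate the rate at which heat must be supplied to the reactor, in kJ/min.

Extent of reaction ξ = 0.312 × 893 = 278.62 mol/h
Reaction term: ξ·ΔH°_rxn = 278.62 × 58.1 = 16188 kJ/h
Sensible, feed 20.4→25 °C: 743.51 kJ/h
Outlet flows (mol/h): A 614.38, B 557.23
Sensible, products 25→256 °C: 37273 kJ/h
Q = ΔH = 54204 kJ/h = 15.057 kW
Heat supplied = 903.4 kJ/min

Q_in = 903 kJ/min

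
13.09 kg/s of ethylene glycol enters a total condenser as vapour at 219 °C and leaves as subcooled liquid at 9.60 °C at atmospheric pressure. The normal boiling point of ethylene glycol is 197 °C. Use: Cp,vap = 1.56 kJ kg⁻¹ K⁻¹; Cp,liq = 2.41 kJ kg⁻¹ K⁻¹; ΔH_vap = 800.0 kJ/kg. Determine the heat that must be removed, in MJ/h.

Q_c = 60600 MJ/h

vapour 219→197 °C: -34.32 kJ/kg
condensation at 197 °C: -800 kJ/kg
liquid 197→9.60 °C: -451.63 kJ/kg
Δh = -34.32 + -800 + -451.63 = -1286 kJ/kg
Q = ṁ·Δh = 13.09 kg/s × -1286 kJ/kg = -16833 kJ/s
|Q| = 16833 kW = 60599 MJ/h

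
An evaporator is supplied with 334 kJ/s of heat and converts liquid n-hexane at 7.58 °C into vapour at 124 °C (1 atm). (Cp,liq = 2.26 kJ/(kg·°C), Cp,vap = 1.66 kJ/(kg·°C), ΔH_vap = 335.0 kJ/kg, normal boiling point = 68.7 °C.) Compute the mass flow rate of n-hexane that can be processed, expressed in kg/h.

ṁ = 2130 kg/h

Δh = 2.26×(68.7−7.58) + 335.0 + 1.66×(124−68.7) = 564.93 kJ/kg
Q = 334 kJ/s = 334 kJ/s = 1.2024e+06 kJ/h
ṁ = Q/Δh = 1.2024e+06 / 564.93 = 2128.4 kg/h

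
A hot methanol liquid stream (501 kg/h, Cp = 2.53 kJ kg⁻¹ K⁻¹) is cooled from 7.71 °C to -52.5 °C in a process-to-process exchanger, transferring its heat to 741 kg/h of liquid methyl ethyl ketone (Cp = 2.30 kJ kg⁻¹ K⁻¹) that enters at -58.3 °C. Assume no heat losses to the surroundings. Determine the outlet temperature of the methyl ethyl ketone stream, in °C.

Heat released by hot stream: Q = 501 × 2.53 × (7.71 − -52.5) = 76318 kJ/h
Energy balance on cold side (adiabatic exchanger): Q = ṁ_c·Cp_c·(T_c,out − T_c,in)
T_c,out = -58.3 + 76318/(741 × 2.30) = -13.52 °C

T_c,out = -13.5 °C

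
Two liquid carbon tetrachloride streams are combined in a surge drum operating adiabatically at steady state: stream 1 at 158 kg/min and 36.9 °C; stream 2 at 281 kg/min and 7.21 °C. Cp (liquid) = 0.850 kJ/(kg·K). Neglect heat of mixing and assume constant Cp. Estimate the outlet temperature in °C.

T_out = 17.9 °C

Adiabatic, steady state ⇒ Σ ṁᵢCp,ᵢ(T_out − Tᵢ) = 0
T_out = Σ ṁᵢCp,ᵢTᵢ / Σ ṁᵢCp,ᵢ
      = 6677.8 / 373.15 = 17.896 °C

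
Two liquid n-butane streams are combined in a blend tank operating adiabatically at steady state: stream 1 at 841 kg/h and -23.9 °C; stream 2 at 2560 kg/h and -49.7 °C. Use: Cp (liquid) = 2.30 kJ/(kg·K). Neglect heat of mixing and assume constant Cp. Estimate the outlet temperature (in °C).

No heat crosses the boundary, so H_out = H_in.
T_out = Σ ṁᵢCp,ᵢTᵢ / Σ ṁᵢCp,ᵢ
      = -338860 / 7822.3 = -43.32 °C

T_out = -43.3 °C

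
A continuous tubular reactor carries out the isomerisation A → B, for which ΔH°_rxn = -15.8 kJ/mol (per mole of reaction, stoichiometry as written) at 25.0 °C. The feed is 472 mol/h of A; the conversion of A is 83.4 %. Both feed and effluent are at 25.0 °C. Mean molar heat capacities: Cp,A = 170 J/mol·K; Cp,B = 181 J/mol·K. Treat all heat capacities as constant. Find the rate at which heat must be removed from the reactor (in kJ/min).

Extent of reaction ξ = 0.834 × 472 = 393.65 mol/h
Reaction term: ξ·ΔH°_rxn = 393.65 × -15.8 = -6219.6 kJ/h
Q = ΔH = -6219.6 kJ/h = -1.7277 kW
Heat removed = 103.66 kJ/min

Q_out = 104 kJ/min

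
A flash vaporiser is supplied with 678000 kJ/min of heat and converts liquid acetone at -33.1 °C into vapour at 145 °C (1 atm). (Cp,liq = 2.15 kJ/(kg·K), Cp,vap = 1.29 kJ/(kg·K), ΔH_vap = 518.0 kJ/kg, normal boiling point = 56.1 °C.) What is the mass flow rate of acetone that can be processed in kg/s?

ṁ = 13.7 kg/s

Δh = 2.15×(56.1−-33.1) + 518.0 + 1.29×(145−56.1) = 824.46 kJ/kg
Q = 678000 kJ/min = 11300 kJ/s = 11300 kJ/s
ṁ = Q/Δh = 11300 / 824.46 = 13.706 kg/s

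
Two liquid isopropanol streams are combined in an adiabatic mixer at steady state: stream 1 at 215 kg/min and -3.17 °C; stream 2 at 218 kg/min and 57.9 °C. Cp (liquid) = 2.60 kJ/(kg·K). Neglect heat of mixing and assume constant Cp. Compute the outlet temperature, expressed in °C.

Energy balance with Q = 0: Σ ṁᵢCp,ᵢ(T_out − Tᵢ) = 0
Σ ṁᵢCp,ᵢTᵢ = 215×2.60×-3.17 + 218×2.60×57.9 = 31046
Σ ṁᵢCp,ᵢ = 215×2.60 + 218×2.60 = 1125.8
T_out = 31046 / 1125.8 = 27.577 °C

T_out = 27.6 °C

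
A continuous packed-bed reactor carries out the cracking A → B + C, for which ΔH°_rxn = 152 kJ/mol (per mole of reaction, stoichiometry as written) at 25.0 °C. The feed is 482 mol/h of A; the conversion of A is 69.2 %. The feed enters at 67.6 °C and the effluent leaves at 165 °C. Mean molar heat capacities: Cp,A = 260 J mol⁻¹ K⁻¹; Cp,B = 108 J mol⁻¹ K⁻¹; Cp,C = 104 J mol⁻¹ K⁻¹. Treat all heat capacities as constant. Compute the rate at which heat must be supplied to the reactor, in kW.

Extent of reaction ξ = 0.692 × 482 = 333.54 mol/h
Reaction term: ξ·ΔH°_rxn = 333.54 × 152 = 50699 kJ/h
Sensible, feed 67.6→25 °C: -5338.6 kJ/h
Outlet flows (mol/h): A 148.46, B 333.54, C 333.54
Sensible, products 25→165 °C: 15303 kJ/h
Q = ΔH = 60663 kJ/h = 16.851 kW
Heat supplied = 16.851 kW

Q_in = 16.9 kW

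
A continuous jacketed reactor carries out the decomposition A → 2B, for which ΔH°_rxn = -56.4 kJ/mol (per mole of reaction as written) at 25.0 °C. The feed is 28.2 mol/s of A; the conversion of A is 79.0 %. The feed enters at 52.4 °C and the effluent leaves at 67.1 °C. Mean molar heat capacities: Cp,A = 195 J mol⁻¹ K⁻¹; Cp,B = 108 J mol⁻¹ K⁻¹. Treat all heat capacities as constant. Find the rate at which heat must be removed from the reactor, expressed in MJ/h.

Q_out = 4160 MJ/h

Extent of reaction ξ = 0.790 × 28.2 = 22.278 mol/s
Reaction term: ξ·ΔH°_rxn = 22.278 × -56.4 = -1256.5 kJ/s
Sensible, feed 52.4→25 °C: -150.67 kJ/s
Outlet flows (mol/s): A 5.922, B 44.556
Sensible, products 25→67.1 °C: 251.2 kJ/s
Q = ΔH = -1155.9 kJ/s = -1155.9 kW
Heat removed = 4161.4 MJ/h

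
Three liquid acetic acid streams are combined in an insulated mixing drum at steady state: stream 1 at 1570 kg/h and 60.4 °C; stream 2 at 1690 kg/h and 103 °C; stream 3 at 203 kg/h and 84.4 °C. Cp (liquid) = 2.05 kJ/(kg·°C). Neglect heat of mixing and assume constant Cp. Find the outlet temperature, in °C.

T_out = 82.6 °C

Adiabatic, steady state ⇒ Σ ṁᵢCp,ᵢ(T_out − Tᵢ) = 0
T_out = Σ ṁᵢCp,ᵢTᵢ / Σ ṁᵢCp,ᵢ
      = 586360 / 7099.1 = 82.596 °C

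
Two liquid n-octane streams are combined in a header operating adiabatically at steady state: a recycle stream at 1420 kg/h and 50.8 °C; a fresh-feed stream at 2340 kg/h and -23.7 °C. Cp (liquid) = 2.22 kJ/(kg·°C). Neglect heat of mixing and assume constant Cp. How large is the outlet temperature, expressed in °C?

T_out = 4.44 °C

No heat crosses the boundary, so H_out = H_in.
T_out = Σ ṁᵢCp,ᵢTᵢ / Σ ṁᵢCp,ᵢ
      = 37025 / 8347.2 = 4.4356 °C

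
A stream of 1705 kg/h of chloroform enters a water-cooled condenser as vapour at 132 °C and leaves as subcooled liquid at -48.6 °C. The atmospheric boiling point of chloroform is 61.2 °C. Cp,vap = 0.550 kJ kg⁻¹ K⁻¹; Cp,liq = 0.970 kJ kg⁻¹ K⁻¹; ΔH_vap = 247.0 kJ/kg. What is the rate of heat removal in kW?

vapour 132→61.2 °C: -38.94 kJ/kg
condensation at 61.2 °C: -247 kJ/kg
liquid 61.2→-48.6 °C: -106.51 kJ/kg
Δh = -38.94 + -247 + -106.51 = -392.45 kJ/kg
Q = ṁ·Δh = 1705 kg/h × -392.45 kJ/kg = -669120 kJ/h
|Q| = 185.87 kW

Q_c = 186 kW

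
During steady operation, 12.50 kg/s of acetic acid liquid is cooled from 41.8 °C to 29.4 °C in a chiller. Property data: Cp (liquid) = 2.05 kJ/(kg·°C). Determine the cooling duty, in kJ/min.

Q_c = 19100 kJ/min

Q = ṁ·Cp·ΔT = 12.50 × 2.05 × (29.4 − 41.8) = -317.75 kJ/s
Cooling duty = 19065 kJ/min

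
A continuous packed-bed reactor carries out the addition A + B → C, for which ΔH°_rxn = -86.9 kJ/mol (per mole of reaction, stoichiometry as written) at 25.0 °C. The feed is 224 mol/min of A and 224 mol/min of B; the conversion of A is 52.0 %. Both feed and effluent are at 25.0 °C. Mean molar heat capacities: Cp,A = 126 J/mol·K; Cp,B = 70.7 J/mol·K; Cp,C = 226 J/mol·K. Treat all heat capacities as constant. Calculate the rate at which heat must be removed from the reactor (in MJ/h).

Q_out = 607 MJ/h

Extent of reaction ξ = 0.520 × 224 = 116.48 mol/min
Reaction term: ξ·ΔH°_rxn = 116.48 × -86.9 = -10122 kJ/min
Q = ΔH = -10122 kJ/min = -168.7 kW
Heat removed = 607.33 MJ/h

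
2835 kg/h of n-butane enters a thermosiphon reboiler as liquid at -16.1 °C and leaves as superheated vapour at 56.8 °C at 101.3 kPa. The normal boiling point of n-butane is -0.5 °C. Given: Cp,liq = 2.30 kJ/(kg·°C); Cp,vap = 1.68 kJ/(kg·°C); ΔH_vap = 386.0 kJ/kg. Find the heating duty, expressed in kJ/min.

liquid -16.1→-0.5 °C: 35.88 kJ/kg
vaporisation at -0.5 °C: 386 kJ/kg
vapour -0.5→56.8 °C: 96.264 kJ/kg
Δh = 35.88 + 386 + 96.264 = 518.14 kJ/kg
Q = ṁ·Δh = 2835 kg/h × 518.14 kJ/kg = 1.4689e+06 kJ/h
|Q| = 408.04 kW = 24482 kJ/min

Q = 24500 kJ/min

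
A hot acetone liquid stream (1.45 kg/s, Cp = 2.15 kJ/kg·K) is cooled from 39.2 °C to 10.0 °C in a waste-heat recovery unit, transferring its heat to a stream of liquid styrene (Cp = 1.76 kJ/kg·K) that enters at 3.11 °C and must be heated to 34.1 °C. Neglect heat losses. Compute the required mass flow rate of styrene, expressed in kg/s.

Heat released by hot stream: Q = 1.45 × 2.15 × (39.2 − 10.0) = 91.031 kJ/s
Energy balance on cold side (adiabatic exchanger): Q = ṁ_c·Cp_c·(T_c,out − T_c,in)
ṁ_c = 91.031 / [1.76 × (34.1 − 3.11)] = 1.669 kg/s

ṁ_c = 1.67 kg/s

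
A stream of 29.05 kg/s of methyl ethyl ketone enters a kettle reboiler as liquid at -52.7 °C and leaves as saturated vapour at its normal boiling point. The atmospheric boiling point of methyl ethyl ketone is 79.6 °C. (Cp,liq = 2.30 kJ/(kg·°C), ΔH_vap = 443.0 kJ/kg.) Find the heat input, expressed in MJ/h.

Q = 78200 MJ/h

liquid -52.7→79.6 °C: 304.29 kJ/kg
vaporisation at 79.6 °C: 443 kJ/kg
Δh = 304.29 + 443 = 747.29 kJ/kg
Q = ṁ·Δh = 29.05 kg/s × 747.29 kJ/kg = 21709 kJ/s
|Q| = 21709 kW = 78152 MJ/h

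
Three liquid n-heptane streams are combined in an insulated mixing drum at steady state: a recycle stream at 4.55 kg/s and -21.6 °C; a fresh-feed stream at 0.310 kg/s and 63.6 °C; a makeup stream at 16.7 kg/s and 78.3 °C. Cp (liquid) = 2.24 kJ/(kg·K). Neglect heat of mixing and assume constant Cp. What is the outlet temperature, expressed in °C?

T_out = 57.0 °C

Adiabatic, steady state ⇒ Σ ṁᵢCp,ᵢ(T_out − Tᵢ) = 0
Σ ṁᵢCp,ᵢTᵢ = 4.55×2.24×-21.6 + 0.310×2.24×63.6 + 16.7×2.24×78.3 = 2753.1
Σ ṁᵢCp,ᵢ = 4.55×2.24 + 0.310×2.24 + 16.7×2.24 = 48.294
T_out = 2753.1 / 48.294 = 57.006 °C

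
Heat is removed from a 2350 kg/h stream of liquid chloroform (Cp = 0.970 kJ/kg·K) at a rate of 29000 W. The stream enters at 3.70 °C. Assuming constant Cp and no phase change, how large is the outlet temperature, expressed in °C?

T_out = -42.1 °C

Q = 29000 W = 104400 kJ/h
ΔT = Q/(ṁ·Cp) = 104400/(2350×0.970) = 45.8 K
T_out = 3.70 − 45.8 = -42.1 °C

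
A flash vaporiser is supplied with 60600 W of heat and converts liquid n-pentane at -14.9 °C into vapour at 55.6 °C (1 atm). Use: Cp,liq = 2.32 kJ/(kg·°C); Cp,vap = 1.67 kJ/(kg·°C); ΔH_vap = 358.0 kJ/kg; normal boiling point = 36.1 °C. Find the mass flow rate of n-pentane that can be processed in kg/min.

Δh = 2.32×(36.1−-14.9) + 358.0 + 1.67×(55.6−36.1) = 508.88 kJ/kg
Q = 60600 W = 60.6 kJ/s = 3636 kJ/min
ṁ = Q/Δh = 3636 / 508.88 = 7.145 kg/min

ṁ = 7.15 kg/min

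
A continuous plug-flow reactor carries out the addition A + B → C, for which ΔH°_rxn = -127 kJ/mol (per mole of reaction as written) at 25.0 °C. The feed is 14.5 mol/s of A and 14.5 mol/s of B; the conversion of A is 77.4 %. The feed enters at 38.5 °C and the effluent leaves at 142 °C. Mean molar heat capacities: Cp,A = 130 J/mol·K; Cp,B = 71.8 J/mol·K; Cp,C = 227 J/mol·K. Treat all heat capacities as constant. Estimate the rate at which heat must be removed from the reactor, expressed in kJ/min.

Q_out = 65400 kJ/min

Extent of reaction ξ = 0.774 × 14.5 = 11.223 mol/s
Reaction term: ξ·ΔH°_rxn = 11.223 × -127 = -1425.3 kJ/s
Sensible, feed 38.5→25 °C: -39.502 kJ/s
Outlet flows (mol/s): A 3.277, B 3.277, C 11.223
Sensible, products 25→142 °C: 375.44 kJ/s
Q = ΔH = -1089.4 kJ/s = -1089.4 kW
Heat removed = 65363 kJ/min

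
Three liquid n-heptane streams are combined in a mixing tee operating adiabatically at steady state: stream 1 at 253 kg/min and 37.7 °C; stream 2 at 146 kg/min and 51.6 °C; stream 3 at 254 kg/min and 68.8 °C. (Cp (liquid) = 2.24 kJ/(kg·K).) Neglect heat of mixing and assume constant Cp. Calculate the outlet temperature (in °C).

Energy balance with Q = 0: Σ ṁᵢCp,ᵢ(T_out − Tᵢ) = 0
T_out = Σ ṁᵢCp,ᵢTᵢ / Σ ṁᵢCp,ᵢ
      = 77385 / 1462.7 = 52.905 °C

T_out = 52.9 °C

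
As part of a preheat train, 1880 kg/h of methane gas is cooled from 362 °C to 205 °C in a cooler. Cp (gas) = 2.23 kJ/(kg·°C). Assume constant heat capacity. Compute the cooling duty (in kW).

Q = ṁ·Cp·ΔT = 1880 × 2.23 × (205 − 362) = -658210 kJ/h
Converting: 658210 / 3600 s = 182.84 kW

Q_c = 183 kW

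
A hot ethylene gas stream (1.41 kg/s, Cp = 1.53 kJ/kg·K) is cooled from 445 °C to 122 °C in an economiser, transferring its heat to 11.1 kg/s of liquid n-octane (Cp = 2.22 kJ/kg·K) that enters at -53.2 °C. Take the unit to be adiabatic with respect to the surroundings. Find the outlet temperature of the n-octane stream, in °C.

Heat released by hot stream: Q = 1.41 × 1.53 × (445 − 122) = 696.81 kJ/s
Energy balance on cold side (adiabatic exchanger): Q = ṁ_c·Cp_c·(T_c,out − T_c,in)
T_c,out = -53.2 + 696.81/(11.1 × 2.22) = -24.923 °C

T_c,out = -24.9 °C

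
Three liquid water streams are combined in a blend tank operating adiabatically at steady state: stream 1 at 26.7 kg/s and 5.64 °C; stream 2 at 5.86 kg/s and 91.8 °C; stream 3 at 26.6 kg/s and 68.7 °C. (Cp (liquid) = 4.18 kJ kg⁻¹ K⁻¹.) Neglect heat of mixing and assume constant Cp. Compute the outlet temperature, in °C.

T_out = 42.5 °C

Adiabatic, steady state ⇒ Σ ṁᵢCp,ᵢ(T_out − Tᵢ) = 0
Σ ṁᵢCp,ᵢTᵢ = 26.7×4.18×5.64 + 5.86×4.18×91.8 + 26.6×4.18×68.7 = 10517
Σ ṁᵢCp,ᵢ = 26.7×4.18 + 5.86×4.18 + 26.6×4.18 = 247.29
T_out = 10517 / 247.29 = 42.528 °C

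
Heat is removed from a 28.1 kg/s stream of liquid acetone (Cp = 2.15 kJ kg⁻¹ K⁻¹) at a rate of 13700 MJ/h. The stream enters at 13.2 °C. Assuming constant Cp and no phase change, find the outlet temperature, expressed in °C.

T_out = -49.8 °C

Q = 13700 MJ/h = 3805.6 kJ/s
ΔT = Q/(ṁ·Cp) = 3805.6/(28.1×2.15) = 62.99 K
T_out = 13.2 − 62.99 = -49.79 °C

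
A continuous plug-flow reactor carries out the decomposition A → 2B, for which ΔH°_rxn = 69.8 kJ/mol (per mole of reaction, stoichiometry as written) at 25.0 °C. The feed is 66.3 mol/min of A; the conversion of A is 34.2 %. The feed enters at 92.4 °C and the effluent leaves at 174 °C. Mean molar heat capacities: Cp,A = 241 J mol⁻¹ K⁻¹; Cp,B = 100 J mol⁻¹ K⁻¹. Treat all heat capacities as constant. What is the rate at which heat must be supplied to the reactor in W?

Q_in = 45800 W

Extent of reaction ξ = 0.342 × 66.3 = 22.675 mol/min
Reaction term: ξ·ΔH°_rxn = 22.675 × 69.8 = 1582.7 kJ/min
Sensible, feed 92.4→25 °C: -1076.9 kJ/min
Outlet flows (mol/min): A 43.625, B 45.349
Sensible, products 25→174 °C: 2242.2 kJ/min
Q = ΔH = 2748 kJ/min = 45.8 kW
Heat supplied = 45800 W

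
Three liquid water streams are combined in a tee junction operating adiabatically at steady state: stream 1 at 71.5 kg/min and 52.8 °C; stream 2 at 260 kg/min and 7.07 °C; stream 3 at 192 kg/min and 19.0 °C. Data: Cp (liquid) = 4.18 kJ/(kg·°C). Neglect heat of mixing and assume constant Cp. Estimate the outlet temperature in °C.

T_out = 17.7 °C

Energy balance with Q = 0: Σ ṁᵢCp,ᵢ(T_out − Tᵢ) = 0
T_out = Σ ṁᵢCp,ᵢTᵢ / Σ ṁᵢCp,ᵢ
      = 38713 / 2188.2 = 17.691 °C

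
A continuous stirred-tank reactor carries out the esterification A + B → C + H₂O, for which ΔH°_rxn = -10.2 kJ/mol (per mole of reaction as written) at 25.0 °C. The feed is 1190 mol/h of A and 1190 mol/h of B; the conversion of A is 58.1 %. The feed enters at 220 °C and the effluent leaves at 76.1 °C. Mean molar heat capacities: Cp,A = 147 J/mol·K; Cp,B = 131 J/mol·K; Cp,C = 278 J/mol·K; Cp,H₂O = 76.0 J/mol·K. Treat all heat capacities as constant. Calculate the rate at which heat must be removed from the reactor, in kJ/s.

Q_out = 14.4 kJ/s

Extent of reaction ξ = 0.581 × 1190 = 691.39 mol/h
Reaction term: ξ·ΔH°_rxn = 691.39 × -10.2 = -7052.2 kJ/h
Sensible, feed 220→25 °C: -64510 kJ/h
Outlet flows (mol/h): A 498.61, B 498.61, C 691.39, H₂O 691.39
Sensible, products 25→76.1 °C: 19590 kJ/h
Q = ΔH = -51972 kJ/h = -14.437 kW
Heat removed = 14.437 kJ/s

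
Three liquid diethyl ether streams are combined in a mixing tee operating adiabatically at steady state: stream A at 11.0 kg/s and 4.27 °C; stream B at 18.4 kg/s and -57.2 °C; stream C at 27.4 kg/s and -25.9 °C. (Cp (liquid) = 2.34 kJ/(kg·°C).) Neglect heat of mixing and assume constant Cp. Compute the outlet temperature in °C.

No heat crosses the boundary, so H_out = H_in.
T_out = Σ ṁᵢCp,ᵢTᵢ / Σ ṁᵢCp,ᵢ
      = -4013.5 / 132.91 = -30.197 °C

T_out = -30.2 °C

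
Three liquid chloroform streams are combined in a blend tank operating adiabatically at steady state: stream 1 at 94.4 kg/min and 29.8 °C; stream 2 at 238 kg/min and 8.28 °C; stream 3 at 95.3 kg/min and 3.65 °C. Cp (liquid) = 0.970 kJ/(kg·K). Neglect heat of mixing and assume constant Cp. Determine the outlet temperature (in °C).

Energy balance with Q = 0: Σ ṁᵢCp,ᵢ(T_out − Tᵢ) = 0
Σ ṁᵢCp,ᵢTᵢ = 94.4×0.970×29.8 + 238×0.970×8.28 + 95.3×0.970×3.65 = 4977.7
Σ ṁᵢCp,ᵢ = 94.4×0.970 + 238×0.970 + 95.3×0.970 = 414.87
T_out = 4977.7 / 414.87 = 11.998 °C

T_out = 12.0 °C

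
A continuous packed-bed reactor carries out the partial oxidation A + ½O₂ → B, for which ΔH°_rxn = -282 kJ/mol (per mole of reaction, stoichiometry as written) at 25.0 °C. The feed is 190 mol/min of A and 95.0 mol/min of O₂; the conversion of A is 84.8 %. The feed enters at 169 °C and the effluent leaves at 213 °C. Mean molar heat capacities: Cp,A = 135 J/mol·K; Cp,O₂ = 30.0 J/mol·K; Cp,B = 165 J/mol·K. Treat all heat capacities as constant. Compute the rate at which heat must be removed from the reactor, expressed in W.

Q_out = 729000 W

Extent of reaction ξ = 0.848 × 190 = 161.12 mol/min
Reaction term: ξ·ΔH°_rxn = 161.12 × -282 = -45436 kJ/min
Sensible, feed 169→25 °C: -4104 kJ/min
Outlet flows (mol/min): A 28.88, O₂ 14.44, B 161.12
Sensible, products 25→213 °C: 5812.4 kJ/min
Q = ΔH = -43727 kJ/min = -728.79 kW
Heat removed = 728790 W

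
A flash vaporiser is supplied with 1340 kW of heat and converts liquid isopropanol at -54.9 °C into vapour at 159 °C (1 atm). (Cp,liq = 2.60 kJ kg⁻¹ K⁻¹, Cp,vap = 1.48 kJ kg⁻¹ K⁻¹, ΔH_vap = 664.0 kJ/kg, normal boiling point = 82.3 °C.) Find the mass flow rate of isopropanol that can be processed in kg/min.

ṁ = 70.9 kg/min

Δh = 2.60×(82.3−-54.9) + 664.0 + 1.48×(159−82.3) = 1134.2 kJ/kg
Q = 1340 kW = 1340 kJ/s = 80400 kJ/min
ṁ = Q/Δh = 80400 / 1134.2 = 70.885 kg/min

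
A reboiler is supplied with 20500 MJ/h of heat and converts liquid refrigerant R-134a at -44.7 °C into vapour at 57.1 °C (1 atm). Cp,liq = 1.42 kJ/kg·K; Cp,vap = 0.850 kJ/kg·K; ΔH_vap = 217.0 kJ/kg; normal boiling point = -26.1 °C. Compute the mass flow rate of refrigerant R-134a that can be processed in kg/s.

Δh = 1.42×(-26.1−-44.7) + 217.0 + 0.850×(57.1−-26.1) = 314.13 kJ/kg
Q = 20500 MJ/h = 5694.4 kJ/s = 5694.4 kJ/s
ṁ = Q/Δh = 5694.4 / 314.13 = 18.128 kg/s

ṁ = 18.1 kg/s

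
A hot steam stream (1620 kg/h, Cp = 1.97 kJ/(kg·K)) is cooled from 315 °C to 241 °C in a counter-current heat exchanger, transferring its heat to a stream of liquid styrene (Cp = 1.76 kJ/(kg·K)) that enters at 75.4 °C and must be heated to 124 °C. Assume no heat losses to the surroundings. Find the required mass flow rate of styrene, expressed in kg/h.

ṁ_c = 2760 kg/h

Heat released by hot stream: Q = 1620 × 1.97 × (315 − 241) = 236160 kJ/h
Energy balance on cold side (adiabatic exchanger): Q = ṁ_c·Cp_c·(T_c,out − T_c,in)
ṁ_c = 236160 / [1.76 × (124 − 75.4)] = 2761 kg/h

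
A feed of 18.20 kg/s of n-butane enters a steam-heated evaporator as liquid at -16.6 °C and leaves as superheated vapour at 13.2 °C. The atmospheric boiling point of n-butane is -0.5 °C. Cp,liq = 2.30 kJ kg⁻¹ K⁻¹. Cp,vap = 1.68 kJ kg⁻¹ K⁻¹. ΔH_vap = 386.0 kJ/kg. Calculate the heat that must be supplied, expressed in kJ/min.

Q = 487000 kJ/min

liquid -16.6→-0.5 °C: 37.03 kJ/kg
vaporisation at -0.5 °C: 386 kJ/kg
vapour -0.5→13.2 °C: 23.016 kJ/kg
Δh = 37.03 + 386 + 23.016 = 446.05 kJ/kg
Q = ṁ·Δh = 18.20 kg/s × 446.05 kJ/kg = 8118 kJ/s
|Q| = 8118 kW = 487080 kJ/min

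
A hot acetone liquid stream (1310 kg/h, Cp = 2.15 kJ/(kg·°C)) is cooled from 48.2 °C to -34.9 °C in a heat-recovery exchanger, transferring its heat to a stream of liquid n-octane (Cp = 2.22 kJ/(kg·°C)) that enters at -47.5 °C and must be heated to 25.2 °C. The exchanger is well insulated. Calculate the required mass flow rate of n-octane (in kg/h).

ṁ_c = 1450 kg/h

Heat released by hot stream: Q = 1310 × 2.15 × (48.2 − -34.9) = 234050 kJ/h
Energy balance on cold side (adiabatic exchanger): Q = ṁ_c·Cp_c·(T_c,out − T_c,in)
ṁ_c = 234050 / [2.22 × (25.2 − -47.5)] = 1450.2 kg/h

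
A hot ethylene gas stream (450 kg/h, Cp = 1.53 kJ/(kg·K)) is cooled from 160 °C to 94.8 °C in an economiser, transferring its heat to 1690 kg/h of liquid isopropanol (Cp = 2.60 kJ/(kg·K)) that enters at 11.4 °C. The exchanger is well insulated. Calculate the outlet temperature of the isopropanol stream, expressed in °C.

T_c,out = 21.6 °C

Heat released by hot stream: Q = 450 × 1.53 × (160 − 94.8) = 44890 kJ/h
Energy balance on cold side (adiabatic exchanger): Q = ṁ_c·Cp_c·(T_c,out − T_c,in)
T_c,out = 11.4 + 44890/(1690 × 2.60) = 21.616 °C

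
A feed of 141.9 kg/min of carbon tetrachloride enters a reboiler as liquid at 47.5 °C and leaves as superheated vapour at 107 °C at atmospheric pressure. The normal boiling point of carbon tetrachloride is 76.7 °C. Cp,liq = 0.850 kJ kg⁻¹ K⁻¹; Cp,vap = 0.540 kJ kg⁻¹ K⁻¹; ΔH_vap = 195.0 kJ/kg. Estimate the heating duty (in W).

liquid 47.5→76.7 °C: 24.82 kJ/kg
vaporisation at 76.7 °C: 195 kJ/kg
vapour 76.7→107 °C: 16.362 kJ/kg
Δh = 24.82 + 195 + 16.362 = 236.18 kJ/kg
Q = ṁ·Δh = 141.9 kg/min × 236.18 kJ/kg = 33514 kJ/min
|Q| = 558.57 kW = 558570 W

Q = 559000 W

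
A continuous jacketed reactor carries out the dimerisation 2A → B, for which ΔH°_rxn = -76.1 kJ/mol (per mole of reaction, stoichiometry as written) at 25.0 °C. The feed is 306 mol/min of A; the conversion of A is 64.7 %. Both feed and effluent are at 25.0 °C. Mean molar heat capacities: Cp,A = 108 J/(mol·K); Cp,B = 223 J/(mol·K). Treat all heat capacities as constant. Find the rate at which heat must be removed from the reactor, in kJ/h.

Extent of reaction ξ = 0.647 × 306 / 2 = 98.991 mol/min
Reaction term: ξ·ΔH°_rxn = 98.991 × -76.1 = -7533.2 kJ/min
Q = ΔH = -7533.2 kJ/min = -125.55 kW
Heat removed = 451990 kJ/h

Q_out = 452000 kJ/h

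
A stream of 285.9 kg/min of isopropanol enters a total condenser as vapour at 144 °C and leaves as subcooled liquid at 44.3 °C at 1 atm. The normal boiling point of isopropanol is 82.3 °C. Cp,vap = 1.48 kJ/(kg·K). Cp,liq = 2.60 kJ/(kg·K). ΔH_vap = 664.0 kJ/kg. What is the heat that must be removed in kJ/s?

Q_c = 4070 kJ/s

vapour 144→82.3 °C: -91.316 kJ/kg
condensation at 82.3 °C: -664 kJ/kg
liquid 82.3→44.3 °C: -98.8 kJ/kg
Δh = -91.316 + -664 + -98.8 = -854.12 kJ/kg
Q = ṁ·Δh = 285.9 kg/min × -854.12 kJ/kg = -244190 kJ/min
|Q| = 4069.9 kW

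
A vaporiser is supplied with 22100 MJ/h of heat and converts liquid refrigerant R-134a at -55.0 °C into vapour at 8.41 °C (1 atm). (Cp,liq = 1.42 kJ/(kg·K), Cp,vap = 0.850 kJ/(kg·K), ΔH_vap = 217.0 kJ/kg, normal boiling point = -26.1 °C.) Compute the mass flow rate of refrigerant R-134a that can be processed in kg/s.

Δh = 1.42×(-26.1−-55.0) + 217.0 + 0.850×(8.41−-26.1) = 287.37 kJ/kg
Q = 22100 MJ/h = 6138.9 kJ/s = 6138.9 kJ/s
ṁ = Q/Δh = 6138.9 / 287.37 = 21.362 kg/s

ṁ = 21.4 kg/s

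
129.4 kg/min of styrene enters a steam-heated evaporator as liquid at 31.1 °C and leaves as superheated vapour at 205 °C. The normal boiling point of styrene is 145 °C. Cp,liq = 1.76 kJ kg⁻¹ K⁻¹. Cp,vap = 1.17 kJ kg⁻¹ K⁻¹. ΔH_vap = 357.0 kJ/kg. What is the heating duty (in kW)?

Q = 1350 kW

liquid 31.1→145 °C: 200.46 kJ/kg
vaporisation at 145 °C: 357 kJ/kg
vapour 145→205 °C: 70.2 kJ/kg
Δh = 200.46 + 357 + 70.2 = 627.66 kJ/kg
Q = ṁ·Δh = 129.4 kg/min × 627.66 kJ/kg = 81220 kJ/min
|Q| = 1353.7 kW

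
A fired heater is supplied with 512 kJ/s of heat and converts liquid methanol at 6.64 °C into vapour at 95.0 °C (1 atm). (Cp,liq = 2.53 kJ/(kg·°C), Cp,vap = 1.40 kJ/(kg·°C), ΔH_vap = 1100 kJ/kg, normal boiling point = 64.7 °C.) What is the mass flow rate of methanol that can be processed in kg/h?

Δh = 2.53×(64.7−6.64) + 1100 + 1.40×(95.0−64.7) = 1289.3 kJ/kg
Q = 512 kJ/s = 512 kJ/s = 1.8432e+06 kJ/h
ṁ = Q/Δh = 1.8432e+06 / 1289.3 = 1429.6 kg/h

ṁ = 1430 kg/h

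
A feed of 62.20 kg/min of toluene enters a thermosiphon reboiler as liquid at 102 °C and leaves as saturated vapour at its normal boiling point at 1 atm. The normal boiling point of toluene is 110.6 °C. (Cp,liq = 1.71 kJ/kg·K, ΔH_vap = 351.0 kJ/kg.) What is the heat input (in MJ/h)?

Q = 1360 MJ/h

liquid 102→110.6 °C: 14.706 kJ/kg
vaporisation at 110.6 °C: 351 kJ/kg
Δh = 14.706 + 351 = 365.71 kJ/kg
Q = ṁ·Δh = 62.20 kg/min × 365.71 kJ/kg = 22747 kJ/min
|Q| = 379.12 kW = 1364.8 MJ/h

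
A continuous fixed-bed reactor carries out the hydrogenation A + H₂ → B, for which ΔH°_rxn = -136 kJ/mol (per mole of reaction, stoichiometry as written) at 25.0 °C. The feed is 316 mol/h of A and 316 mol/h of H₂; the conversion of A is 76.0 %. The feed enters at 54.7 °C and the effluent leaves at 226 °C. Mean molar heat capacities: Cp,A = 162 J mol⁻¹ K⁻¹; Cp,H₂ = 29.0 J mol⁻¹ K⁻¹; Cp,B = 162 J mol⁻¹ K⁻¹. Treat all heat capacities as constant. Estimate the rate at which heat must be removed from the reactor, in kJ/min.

Q_out = 395 kJ/min

Extent of reaction ξ = 0.760 × 316 = 240.16 mol/h
Reaction term: ξ·ΔH°_rxn = 240.16 × -136 = -32662 kJ/h
Sensible, feed 54.7→25 °C: -1792.6 kJ/h
Outlet flows (mol/h): A 75.84, H₂ 75.84, B 240.16
Sensible, products 25→226 °C: 10732 kJ/h
Q = ΔH = -23723 kJ/h = -6.5896 kW
Heat removed = 395.38 kJ/min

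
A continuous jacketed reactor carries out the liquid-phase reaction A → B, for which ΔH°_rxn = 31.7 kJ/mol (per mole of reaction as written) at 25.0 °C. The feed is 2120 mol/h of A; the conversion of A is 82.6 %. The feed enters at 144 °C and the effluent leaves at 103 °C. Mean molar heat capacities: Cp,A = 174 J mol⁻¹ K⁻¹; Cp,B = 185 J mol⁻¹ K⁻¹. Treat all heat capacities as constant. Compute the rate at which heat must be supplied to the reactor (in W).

Extent of reaction ξ = 0.826 × 2120 = 1751.1 mol/h
Reaction term: ξ·ΔH°_rxn = 1751.1 × 31.7 = 55511 kJ/h
Sensible, feed 144→25 °C: -43897 kJ/h
Outlet flows (mol/h): A 368.88, B 1751.1
Sensible, products 25→103 °C: 30275 kJ/h
Q = ΔH = 41889 kJ/h = 11.636 kW
Heat supplied = 11636 W

Q_in = 11600 W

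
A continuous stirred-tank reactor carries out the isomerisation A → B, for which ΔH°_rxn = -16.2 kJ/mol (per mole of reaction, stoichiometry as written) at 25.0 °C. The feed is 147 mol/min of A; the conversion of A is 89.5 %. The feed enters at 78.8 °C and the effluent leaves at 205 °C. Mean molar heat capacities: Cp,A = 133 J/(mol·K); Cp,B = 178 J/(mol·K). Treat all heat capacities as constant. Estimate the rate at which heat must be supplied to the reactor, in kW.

Extent of reaction ξ = 0.895 × 147 = 131.56 mol/min
Reaction term: ξ·ΔH°_rxn = 131.56 × -16.2 = -2131.4 kJ/min
Sensible, feed 78.8→25 °C: -1051.8 kJ/min
Outlet flows (mol/min): A 15.435, B 131.56
Sensible, products 25→205 °C: 4584.9 kJ/min
Q = ΔH = 1401.7 kJ/min = 23.361 kW
Heat supplied = 23.361 kW

Q_in = 23.4 kW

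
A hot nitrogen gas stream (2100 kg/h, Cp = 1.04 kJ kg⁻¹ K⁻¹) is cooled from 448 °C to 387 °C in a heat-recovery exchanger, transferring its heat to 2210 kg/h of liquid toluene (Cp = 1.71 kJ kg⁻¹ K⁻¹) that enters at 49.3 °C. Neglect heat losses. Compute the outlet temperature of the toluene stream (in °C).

Heat released by hot stream: Q = 2100 × 1.04 × (448 − 387) = 133220 kJ/h
Energy balance on cold side (adiabatic exchanger): Q = ṁ_c·Cp_c·(T_c,out − T_c,in)
T_c,out = 49.3 + 133220/(2210 × 1.71) = 84.553 °C

T_c,out = 84.6 °C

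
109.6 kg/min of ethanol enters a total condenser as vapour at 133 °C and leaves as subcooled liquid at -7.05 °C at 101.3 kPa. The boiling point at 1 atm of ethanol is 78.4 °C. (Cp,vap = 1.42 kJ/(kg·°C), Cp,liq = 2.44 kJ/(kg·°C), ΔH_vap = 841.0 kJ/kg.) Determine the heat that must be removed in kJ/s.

vapour 133→78.4 °C: -77.532 kJ/kg
condensation at 78.4 °C: -841 kJ/kg
liquid 78.4→-7.05 °C: -208.5 kJ/kg
Δh = -77.532 + -841 + -208.5 = -1127 kJ/kg
Q = ṁ·Δh = 109.6 kg/min × -1127 kJ/kg = -123520 kJ/min
|Q| = 2058.7 kW

Q_c = 2060 kJ/s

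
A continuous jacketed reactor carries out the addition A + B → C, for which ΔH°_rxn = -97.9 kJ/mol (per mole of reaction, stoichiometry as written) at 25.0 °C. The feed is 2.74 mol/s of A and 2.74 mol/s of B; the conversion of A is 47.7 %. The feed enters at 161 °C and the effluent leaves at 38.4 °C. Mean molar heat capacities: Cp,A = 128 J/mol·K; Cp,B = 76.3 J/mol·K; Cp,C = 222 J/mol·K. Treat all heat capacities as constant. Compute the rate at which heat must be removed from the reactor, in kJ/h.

Q_out = 707000 kJ/h

Extent of reaction ξ = 0.477 × 2.74 = 1.307 mol/s
Reaction term: ξ·ΔH°_rxn = 1.307 × -97.9 = -127.95 kJ/s
Sensible, feed 161→25 °C: -76.13 kJ/s
Outlet flows (mol/s): A 1.433, B 1.433, C 1.307
Sensible, products 25→38.4 °C: 7.8111 kJ/s
Q = ΔH = -196.27 kJ/s = -196.27 kW
Heat removed = 706580 kJ/h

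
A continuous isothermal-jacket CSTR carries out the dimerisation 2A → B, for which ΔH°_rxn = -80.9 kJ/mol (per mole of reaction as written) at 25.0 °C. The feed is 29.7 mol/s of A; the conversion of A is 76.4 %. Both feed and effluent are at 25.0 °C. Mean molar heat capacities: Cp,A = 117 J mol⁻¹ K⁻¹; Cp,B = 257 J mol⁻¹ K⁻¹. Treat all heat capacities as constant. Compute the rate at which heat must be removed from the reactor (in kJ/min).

Q_out = 55100 kJ/min

Extent of reaction ξ = 0.764 × 29.7 / 2 = 11.345 mol/s
Reaction term: ξ·ΔH°_rxn = 11.345 × -80.9 = -917.84 kJ/s
Q = ΔH = -917.84 kJ/s = -917.84 kW
Heat removed = 55071 kJ/min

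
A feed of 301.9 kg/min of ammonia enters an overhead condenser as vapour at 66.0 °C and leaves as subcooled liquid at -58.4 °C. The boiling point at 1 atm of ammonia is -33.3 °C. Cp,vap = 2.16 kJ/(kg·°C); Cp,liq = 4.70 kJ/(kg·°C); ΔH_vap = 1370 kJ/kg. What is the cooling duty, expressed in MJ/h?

Q_c = 30800 MJ/h

vapour 66.0→-33.3 °C: -214.49 kJ/kg
condensation at -33.3 °C: -1370 kJ/kg
liquid -33.3→-58.4 °C: -117.97 kJ/kg
Δh = -214.49 + -1370 + -117.97 = -1702.5 kJ/kg
Q = ṁ·Δh = 301.9 kg/min × -1702.5 kJ/kg = -513970 kJ/min
|Q| = 8566.2 kW = 30838 MJ/h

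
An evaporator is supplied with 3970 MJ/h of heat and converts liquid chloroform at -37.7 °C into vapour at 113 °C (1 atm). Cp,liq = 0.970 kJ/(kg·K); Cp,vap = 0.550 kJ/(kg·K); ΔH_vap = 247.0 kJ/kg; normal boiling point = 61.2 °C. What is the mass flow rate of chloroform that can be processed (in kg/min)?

ṁ = 178 kg/min

Δh = 0.970×(61.2−-37.7) + 247.0 + 0.550×(113−61.2) = 371.42 kJ/kg
Q = 3970 MJ/h = 1102.8 kJ/s = 66167 kJ/min
ṁ = Q/Δh = 66167 / 371.42 = 178.14 kg/min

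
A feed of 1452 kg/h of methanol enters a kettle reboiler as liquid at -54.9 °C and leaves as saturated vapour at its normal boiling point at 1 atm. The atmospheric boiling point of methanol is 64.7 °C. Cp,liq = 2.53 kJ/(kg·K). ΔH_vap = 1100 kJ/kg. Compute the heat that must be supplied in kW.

Q = 566 kW

liquid -54.9→64.7 °C: 302.59 kJ/kg
vaporisation at 64.7 °C: 1100 kJ/kg
Δh = 302.59 + 1100 = 1402.6 kJ/kg
Q = ṁ·Δh = 1452 kg/h × 1402.6 kJ/kg = 2.0366e+06 kJ/h
|Q| = 565.71 kW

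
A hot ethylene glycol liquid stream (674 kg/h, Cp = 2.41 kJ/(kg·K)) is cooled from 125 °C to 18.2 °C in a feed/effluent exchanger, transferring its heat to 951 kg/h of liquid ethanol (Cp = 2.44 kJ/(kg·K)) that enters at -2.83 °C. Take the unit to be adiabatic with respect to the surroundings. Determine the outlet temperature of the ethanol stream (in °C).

Heat released by hot stream: Q = 674 × 2.41 × (125 − 18.2) = 173480 kJ/h
Energy balance on cold side (adiabatic exchanger): Q = ṁ_c·Cp_c·(T_c,out − T_c,in)
T_c,out = -2.83 + 173480/(951 × 2.44) = 71.931 °C

T_c,out = 71.9 °C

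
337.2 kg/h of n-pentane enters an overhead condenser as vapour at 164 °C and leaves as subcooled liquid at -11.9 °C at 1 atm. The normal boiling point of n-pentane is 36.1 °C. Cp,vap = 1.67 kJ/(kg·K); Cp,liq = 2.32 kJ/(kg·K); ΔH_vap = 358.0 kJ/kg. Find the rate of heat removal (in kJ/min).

Q_c = 3840 kJ/min

vapour 164→36.1 °C: -213.59 kJ/kg
condensation at 36.1 °C: -358 kJ/kg
liquid 36.1→-11.9 °C: -111.36 kJ/kg
Δh = -213.59 + -358 + -111.36 = -682.95 kJ/kg
Q = ṁ·Δh = 337.2 kg/h × -682.95 kJ/kg = -230290 kJ/h
|Q| = 63.97 kW = 3838.2 kJ/min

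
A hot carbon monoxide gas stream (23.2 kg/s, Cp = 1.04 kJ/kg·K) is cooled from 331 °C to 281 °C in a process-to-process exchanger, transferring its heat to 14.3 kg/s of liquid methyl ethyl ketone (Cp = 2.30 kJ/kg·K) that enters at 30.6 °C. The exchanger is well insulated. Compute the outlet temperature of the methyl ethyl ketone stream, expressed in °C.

T_c,out = 67.3 °C

Heat released by hot stream: Q = 23.2 × 1.04 × (331 − 281) = 1206.4 kJ/s
Energy balance on cold side (adiabatic exchanger): Q = ṁ_c·Cp_c·(T_c,out − T_c,in)
T_c,out = 30.6 + 1206.4/(14.3 × 2.30) = 67.28 °C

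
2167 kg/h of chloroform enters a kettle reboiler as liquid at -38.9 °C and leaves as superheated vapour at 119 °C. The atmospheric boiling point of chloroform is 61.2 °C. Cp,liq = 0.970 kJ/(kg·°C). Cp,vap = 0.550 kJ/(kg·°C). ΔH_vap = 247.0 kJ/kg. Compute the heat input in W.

liquid -38.9→61.2 °C: 97.097 kJ/kg
vaporisation at 61.2 °C: 247 kJ/kg
vapour 61.2→119 °C: 31.79 kJ/kg
Δh = 97.097 + 247 + 31.79 = 375.89 kJ/kg
Q = ṁ·Δh = 2167 kg/h × 375.89 kJ/kg = 814550 kJ/h
|Q| = 226.26 kW = 226260 W

Q = 226000 W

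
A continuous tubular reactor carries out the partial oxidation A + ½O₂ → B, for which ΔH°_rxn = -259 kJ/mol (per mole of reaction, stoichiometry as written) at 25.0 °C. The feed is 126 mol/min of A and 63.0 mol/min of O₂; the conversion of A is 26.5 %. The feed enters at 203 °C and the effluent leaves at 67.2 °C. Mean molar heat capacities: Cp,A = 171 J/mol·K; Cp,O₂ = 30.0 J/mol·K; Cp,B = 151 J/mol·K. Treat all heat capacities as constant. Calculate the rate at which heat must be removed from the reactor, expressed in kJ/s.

Q_out = 198 kJ/s

Extent of reaction ξ = 0.265 × 126 = 33.39 mol/min
Reaction term: ξ·ΔH°_rxn = 33.39 × -259 = -8648 kJ/min
Sensible, feed 203→25 °C: -4171.6 kJ/min
Outlet flows (mol/min): A 92.61, O₂ 46.305, B 33.39
Sensible, products 25→67.2 °C: 939.68 kJ/min
Q = ΔH = -11880 kJ/min = -198 kW
Heat removed = 198 kJ/s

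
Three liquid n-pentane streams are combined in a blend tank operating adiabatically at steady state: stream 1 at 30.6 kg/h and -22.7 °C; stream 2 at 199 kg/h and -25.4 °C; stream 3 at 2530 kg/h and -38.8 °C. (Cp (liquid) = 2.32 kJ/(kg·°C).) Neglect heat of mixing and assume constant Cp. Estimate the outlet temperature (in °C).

Adiabatic, steady state ⇒ Σ ṁᵢCp,ᵢ(T_out − Tᵢ) = 0
T_out = Σ ṁᵢCp,ᵢTᵢ / Σ ṁᵢCp,ᵢ
      = -241080 / 6402.3 = -37.655 °C

T_out = -37.7 °C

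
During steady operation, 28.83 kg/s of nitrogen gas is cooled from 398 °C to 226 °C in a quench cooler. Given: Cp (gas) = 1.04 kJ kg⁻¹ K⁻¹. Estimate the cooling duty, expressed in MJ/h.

Q_c = 18600 MJ/h

Q = ṁ·Cp·ΔT = 28.83 × 1.04 × (226 − 398) = -5157.1 kJ/s
Cooling duty = 18566 MJ/h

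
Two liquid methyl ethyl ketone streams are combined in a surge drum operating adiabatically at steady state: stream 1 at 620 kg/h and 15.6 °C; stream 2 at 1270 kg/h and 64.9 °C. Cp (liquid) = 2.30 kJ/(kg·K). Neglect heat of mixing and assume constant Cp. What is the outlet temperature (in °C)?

Energy balance with Q = 0: Σ ṁᵢCp,ᵢ(T_out − Tᵢ) = 0
Σ ṁᵢCp,ᵢTᵢ = 620×2.30×15.6 + 1270×2.30×64.9 = 211820
Σ ṁᵢCp,ᵢ = 620×2.30 + 1270×2.30 = 4347
T_out = 211820 / 4347 = 48.728 °C

T_out = 48.7 °C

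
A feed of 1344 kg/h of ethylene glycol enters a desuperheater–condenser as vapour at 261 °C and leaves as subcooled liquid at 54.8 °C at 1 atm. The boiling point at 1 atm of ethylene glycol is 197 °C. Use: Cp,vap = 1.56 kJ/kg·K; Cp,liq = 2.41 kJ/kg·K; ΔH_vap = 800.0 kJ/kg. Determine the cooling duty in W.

vapour 261→197 °C: -99.84 kJ/kg
condensation at 197 °C: -800 kJ/kg
liquid 197→54.8 °C: -342.7 kJ/kg
Δh = -99.84 + -800 + -342.7 = -1242.5 kJ/kg
Q = ṁ·Δh = 1344 kg/h × -1242.5 kJ/kg = -1.67e+06 kJ/h
|Q| = 463.88 kW = 463880 W

Q_c = 464000 W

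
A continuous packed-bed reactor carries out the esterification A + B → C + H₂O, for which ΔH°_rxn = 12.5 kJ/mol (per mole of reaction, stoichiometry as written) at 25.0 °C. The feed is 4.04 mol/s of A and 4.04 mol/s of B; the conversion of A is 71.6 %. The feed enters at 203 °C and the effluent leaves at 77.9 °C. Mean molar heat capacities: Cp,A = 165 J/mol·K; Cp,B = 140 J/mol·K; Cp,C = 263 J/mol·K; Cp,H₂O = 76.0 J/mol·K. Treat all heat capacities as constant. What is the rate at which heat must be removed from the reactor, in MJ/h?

Q_out = 406 MJ/h

Extent of reaction ξ = 0.716 × 4.04 = 2.8926 mol/s
Reaction term: ξ·ΔH°_rxn = 2.8926 × 12.5 = 36.158 kJ/s
Sensible, feed 203→25 °C: -219.33 kJ/s
Outlet flows (mol/s): A 1.1474, B 1.1474, C 2.8926, H₂O 2.8926
Sensible, products 25→77.9 °C: 70.386 kJ/s
Q = ΔH = -112.79 kJ/s = -112.79 kW
Heat removed = 406.04 MJ/h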